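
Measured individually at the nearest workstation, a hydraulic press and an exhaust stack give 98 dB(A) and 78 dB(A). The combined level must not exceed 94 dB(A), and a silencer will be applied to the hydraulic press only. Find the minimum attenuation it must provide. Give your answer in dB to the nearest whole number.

Fixed contribution from the other source: Σ 10^(L/10) = 10^(78/10) = 6.310e+07 (78.00 dB(A)).
To meet 94 dB(A) overall, the treated hydraulic press may contribute at most 10^(94/10) − 6.310e+07 = 2.449e+09, i.e. 93.89 dB(A).
Required insertion loss = 98 − 93.89 = 4.11 dB.

4 dB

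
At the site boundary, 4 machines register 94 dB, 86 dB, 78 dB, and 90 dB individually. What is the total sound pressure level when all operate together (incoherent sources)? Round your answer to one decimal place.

Incoherent sources combine by intensity addition: L_total = 10·log₁₀(Σ 10^(L_i/10)).
Σ 10^(L/10) = 10^(94/10) + 10^(86/10) + 10^(78/10) + 10^(90/10) = 3.973e+09.
L_total = 10·log₁₀(3.973e+09) = 95.99 dB.

96.0 dB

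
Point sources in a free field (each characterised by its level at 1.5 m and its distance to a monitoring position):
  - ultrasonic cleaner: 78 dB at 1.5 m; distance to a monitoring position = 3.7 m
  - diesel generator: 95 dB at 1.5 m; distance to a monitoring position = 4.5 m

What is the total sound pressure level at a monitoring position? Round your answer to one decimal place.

85.6 dB

Apply inverse-square spreading to bring every level to the receiver, then sum 10^(L/10).
ultrasonic cleaner: 78 − 20·log₁₀(3.7/1.5) = 78 − 7.84 = 70.16 dB.
diesel generator: 95 − 20·log₁₀(4.5/1.5) = 95 − 9.54 = 85.46 dB.
Σ 10^(L/10) = 3.617e+08 → L_total = 10·log₁₀(3.617e+08) = 85.58 dB.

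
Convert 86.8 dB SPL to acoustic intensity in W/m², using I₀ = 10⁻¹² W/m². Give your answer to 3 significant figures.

L = 10·log₁₀(I/I₀) ⇒ I = I₀·10^(L/10) = 10⁻¹² × 10^8.68.

0.000479 W/m²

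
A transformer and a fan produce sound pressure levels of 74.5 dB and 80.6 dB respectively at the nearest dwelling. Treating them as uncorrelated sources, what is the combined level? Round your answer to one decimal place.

Incoherent sources combine by intensity addition: L_total = 10·log₁₀(Σ 10^(L_i/10)).
Σ 10^(L/10) = 10^(74.5/10) + 10^(80.6/10) = 1.430e+08.
L_total = 10·log₁₀(1.430e+08) = 81.55 dB.

81.6 dB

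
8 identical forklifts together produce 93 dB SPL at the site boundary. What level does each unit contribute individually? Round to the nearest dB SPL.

84 dB SPL

For N identical incoherent sources L_total = L₁ + 10·log₁₀ N, so L₁ = 93 − 10·log₁₀(8) = 93 − 9.031.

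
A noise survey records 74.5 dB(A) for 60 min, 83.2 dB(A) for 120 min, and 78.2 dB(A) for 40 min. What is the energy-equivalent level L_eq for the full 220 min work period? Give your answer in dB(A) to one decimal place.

81.3 dB(A)

The energy average is taken in the linear domain: L_eq = 10·log₁₀[(Σ tᵢ·10^(Lᵢ/10))/T], T = 220 min.
Σ tᵢ·10^(Lᵢ/10) = 60·10^(74.5/10) + 120·10^(83.2/10) + 40·10^(78.2/10) = 2.941e+10.
L_eq = 10·log₁₀(2.941e+10/220) = 81.26 dB(A).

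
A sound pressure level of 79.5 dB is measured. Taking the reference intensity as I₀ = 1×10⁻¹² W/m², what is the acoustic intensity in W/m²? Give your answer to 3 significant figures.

8.91e-05 W/m²

I = I₀·10^(L/10) = 10⁻¹² × 10^(79.5/10) = 10^(-4.050).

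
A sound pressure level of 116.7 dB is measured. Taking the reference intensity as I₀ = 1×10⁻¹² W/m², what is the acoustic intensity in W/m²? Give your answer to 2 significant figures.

I = I₀·10^(L/10) = 10⁻¹² × 10^(116.7/10) = 10^(-0.330).

0.47 W/m²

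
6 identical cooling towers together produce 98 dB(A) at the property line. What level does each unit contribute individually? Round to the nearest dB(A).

For N identical incoherent sources L_total = L₁ + 10·log₁₀ N, so L₁ = 98 − 10·log₁₀(6) = 98 − 7.782.

90 dB(A)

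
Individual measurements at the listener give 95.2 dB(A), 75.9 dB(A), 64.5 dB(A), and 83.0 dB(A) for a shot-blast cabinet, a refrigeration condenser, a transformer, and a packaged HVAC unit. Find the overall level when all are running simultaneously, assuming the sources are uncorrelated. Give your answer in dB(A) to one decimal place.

95.5 dB(A)

For uncorrelated sources the intensities add, so convert each level to linear form, sum, and take 10·log₁₀ of the total.
Σ 10^(L/10) = 10^(95.2/10) + 10^(75.9/10) + 10^(64.5/10) + 10^(83.0/10) = 3.553e+09.
L_total = 10·log₁₀(3.553e+09) = 95.51 dB(A).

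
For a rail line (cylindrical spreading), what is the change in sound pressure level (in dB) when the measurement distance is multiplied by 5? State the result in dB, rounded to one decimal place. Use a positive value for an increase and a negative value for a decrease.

-7.0 dB

With cylindrical spreading the level changes by −10·log₁₀(r₂/r₁).
ΔL = −10·log₁₀(5) = -6.99 dB.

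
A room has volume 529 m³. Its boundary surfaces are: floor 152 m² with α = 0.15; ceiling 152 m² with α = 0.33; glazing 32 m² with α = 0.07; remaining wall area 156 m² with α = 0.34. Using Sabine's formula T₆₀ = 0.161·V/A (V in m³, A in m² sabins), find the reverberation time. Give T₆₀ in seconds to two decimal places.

Total absorption A = 152·0.15 + 152·0.33 + 32·0.07 + 156·0.34 = 128.24 m² sabins.
T₆₀ = 0.161·V/A = 0.161·529/128.24 = 0.664 s.

0.66 s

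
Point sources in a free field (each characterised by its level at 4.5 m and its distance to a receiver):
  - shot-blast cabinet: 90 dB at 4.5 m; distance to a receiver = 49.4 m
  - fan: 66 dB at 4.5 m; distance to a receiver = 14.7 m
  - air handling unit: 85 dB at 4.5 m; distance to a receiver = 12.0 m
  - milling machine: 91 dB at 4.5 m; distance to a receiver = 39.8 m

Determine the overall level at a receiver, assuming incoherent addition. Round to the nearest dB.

78 dB

First find each source's level at the receiver (point-source: −20·log₁₀(r/r_ref)), then combine on an intensity basis.
shot-blast cabinet: 90 − 20·log₁₀(49.4/4.5) = 90 − 20.81 = 69.19 dB.
fan: 66 − 20·log₁₀(14.7/4.5) = 66 − 10.28 = 55.72 dB.
air handling unit: 85 − 20·log₁₀(12.0/4.5) = 85 − 8.52 = 76.48 dB.
milling machine: 91 − 20·log₁₀(39.8/4.5) = 91 − 18.93 = 72.07 dB.
Σ 10^(L/10) = 6.923e+07 → L_total = 10·log₁₀(6.923e+07) = 78.40 dB.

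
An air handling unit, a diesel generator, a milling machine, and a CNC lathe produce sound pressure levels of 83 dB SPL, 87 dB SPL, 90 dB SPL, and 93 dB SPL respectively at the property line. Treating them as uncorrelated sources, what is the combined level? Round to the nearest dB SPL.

96 dB SPL

Incoherent sources combine by intensity addition: L_total = 10·log₁₀(Σ 10^(L_i/10)).
Σ 10^(L/10) = 10^(83/10) + 10^(87/10) + 10^(90/10) + 10^(93/10) = 3.696e+09.
L_total = 10·log₁₀(3.696e+09) = 95.68 dB SPL.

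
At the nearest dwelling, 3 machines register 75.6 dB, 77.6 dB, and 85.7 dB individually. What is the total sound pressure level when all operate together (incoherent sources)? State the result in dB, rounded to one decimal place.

For uncorrelated sources the intensities add, so convert each level to linear form, sum, and take 10·log₁₀ of the total.
Σ 10^(L/10) = 10^(75.6/10) + 10^(77.6/10) + 10^(85.7/10) = 4.654e+08.
L_total = 10·log₁₀(4.654e+08) = 86.68 dB.

86.7 dB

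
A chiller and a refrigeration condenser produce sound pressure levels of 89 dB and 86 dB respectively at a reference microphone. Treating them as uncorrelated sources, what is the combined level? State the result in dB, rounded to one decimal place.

90.8 dB

For uncorrelated sources the intensities add, so convert each level to linear form, sum, and take 10·log₁₀ of the total.
Σ 10^(L/10) = 10^(89/10) + 10^(86/10) = 1.192e+09.
L_total = 10·log₁₀(1.192e+09) = 90.76 dB.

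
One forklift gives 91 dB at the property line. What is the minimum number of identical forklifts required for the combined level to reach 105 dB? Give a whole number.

26

N identical sources give L₁ + 10·log₁₀ N, so require 10·log₁₀ N ≥ 105 − 91 = 14.0 dB.
N ≥ 10^(14.0/10) = 25.119, so N = 26.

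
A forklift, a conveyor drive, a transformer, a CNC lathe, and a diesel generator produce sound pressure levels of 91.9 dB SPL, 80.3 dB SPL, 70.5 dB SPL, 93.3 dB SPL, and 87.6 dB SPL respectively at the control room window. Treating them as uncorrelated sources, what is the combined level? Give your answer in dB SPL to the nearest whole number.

Incoherent sources combine by intensity addition: L_total = 10·log₁₀(Σ 10^(L_i/10)).
Σ 10^(L/10) = 10^(91.9/10) + 10^(80.3/10) + 10^(70.5/10) + 10^(93.3/10) + 10^(87.6/10) = 4.381e+09.
L_total = 10·log₁₀(4.381e+09) = 96.42 dB SPL.

96 dB SPL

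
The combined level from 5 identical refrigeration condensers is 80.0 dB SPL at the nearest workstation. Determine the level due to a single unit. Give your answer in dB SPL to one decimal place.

Dividing the total intensity by 5 lowers the level by 10·log₁₀ 5 = 6.990 dB: L₁ = 80.0 − 6.990.

73.0 dB SPL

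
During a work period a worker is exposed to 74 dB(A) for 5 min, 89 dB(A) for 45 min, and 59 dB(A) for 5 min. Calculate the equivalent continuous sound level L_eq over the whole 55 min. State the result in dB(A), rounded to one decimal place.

88.1 dB(A)

L_eq = 10·log₁₀[(1/T)·Σ tᵢ·10^(Lᵢ/10)] with T = 55 min.
Σ tᵢ·10^(Lᵢ/10) = 5·10^(74/10) + 45·10^(89/10) + 5·10^(59/10) = 3.587e+10.
L_eq = 10·log₁₀(3.587e+10/55) = 88.14 dB(A).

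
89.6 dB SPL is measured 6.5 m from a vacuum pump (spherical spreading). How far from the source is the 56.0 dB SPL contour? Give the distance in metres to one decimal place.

311.1 m

For a point source L₁ − L₂ = 20·log₁₀(r₂/r₁), so r₂ = r₁·10^((L₁−L₂)/20).
r₂ = 6.5·10^((89.6−56.0)/20) = 6.5·10^(33.6/20) = 311.11 m.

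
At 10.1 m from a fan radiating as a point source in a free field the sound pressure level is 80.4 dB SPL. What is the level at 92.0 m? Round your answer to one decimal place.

61.2 dB SPL

Point-source attenuation: ΔL = 20·log₁₀(r₂/r₁) = 20·log₁₀(92.0/10.1) = 19.189 dB.
L₂ = 80.4 − 20·log₁₀(92.0/10.1) = 80.4 − 19.189 = 61.21 dB SPL.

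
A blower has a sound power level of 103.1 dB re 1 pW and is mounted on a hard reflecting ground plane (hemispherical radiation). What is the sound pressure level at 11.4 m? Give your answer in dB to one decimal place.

74.0 dB

Free-field hemispherical radiation: L_p = L_w − 10·log₁₀(2π·r²), r = 11.4 m.
2π·r² = 816.6 m², 10·log₁₀ of that is 29.120 dB.
L_p = 103.1 − 29.120 = 73.98 dB.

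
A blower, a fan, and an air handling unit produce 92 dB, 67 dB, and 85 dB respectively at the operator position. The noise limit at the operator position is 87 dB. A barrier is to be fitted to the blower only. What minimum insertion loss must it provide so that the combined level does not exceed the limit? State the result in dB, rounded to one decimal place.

9.4 dB

Fixed contribution from the other sources: Σ 10^(L/10) = 10^(67/10) + 10^(85/10) = 3.212e+08 (85.07 dB).
The limit corresponds to 10^(87/10) = 5.012e+08; subtracting the fixed part leaves 1.799e+08 for the blower, i.e. 82.55 dB.
Required insertion loss = 92 − 82.55 = 9.45 dB.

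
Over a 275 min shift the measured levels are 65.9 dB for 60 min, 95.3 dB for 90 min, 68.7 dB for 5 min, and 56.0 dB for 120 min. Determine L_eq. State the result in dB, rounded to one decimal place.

90.5 dB

The energy average is taken in the linear domain: L_eq = 10·log₁₀[(Σ tᵢ·10^(Lᵢ/10))/T], T = 275 min.
Σ tᵢ·10^(Lᵢ/10) = 60·10^(65.9/10) + 90·10^(95.3/10) + 5·10^(68.7/10) + 120·10^(56.0/10) = 3.053e+11.
L_eq = 10·log₁₀(3.053e+11/275) = 90.45 dB.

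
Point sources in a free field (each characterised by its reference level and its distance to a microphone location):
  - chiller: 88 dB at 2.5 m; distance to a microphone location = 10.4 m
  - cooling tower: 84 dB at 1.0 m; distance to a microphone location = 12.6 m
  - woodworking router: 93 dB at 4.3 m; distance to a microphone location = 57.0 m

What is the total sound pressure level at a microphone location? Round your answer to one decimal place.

76.9 dB

Apply inverse-square spreading to bring every level to the receiver, then sum 10^(L/10).
chiller: 88 − 20·log₁₀(10.4/2.5) = 88 − 12.38 = 75.62 dB.
cooling tower: 84 − 20·log₁₀(12.6/1.0) = 84 − 22.01 = 61.99 dB.
woodworking router: 93 − 20·log₁₀(57.0/4.3) = 93 − 22.45 = 70.55 dB.
Σ 10^(L/10) = 4.940e+07 → L_total = 10·log₁₀(4.940e+07) = 76.94 dB.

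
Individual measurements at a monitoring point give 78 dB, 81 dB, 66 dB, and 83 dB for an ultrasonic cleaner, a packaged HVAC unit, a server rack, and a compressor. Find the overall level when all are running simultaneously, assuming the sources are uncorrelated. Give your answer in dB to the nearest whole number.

86 dB

For uncorrelated sources the intensities add, so convert each level to linear form, sum, and take 10·log₁₀ of the total.
Σ 10^(L/10) = 10^(78/10) + 10^(81/10) + 10^(66/10) + 10^(83/10) = 3.925e+08.
L_total = 10·log₁₀(3.925e+08) = 85.94 dB.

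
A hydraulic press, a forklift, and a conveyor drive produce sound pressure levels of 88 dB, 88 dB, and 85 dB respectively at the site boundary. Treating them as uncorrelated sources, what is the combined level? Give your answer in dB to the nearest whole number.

92 dB

For uncorrelated sources the intensities add, so convert each level to linear form, sum, and take 10·log₁₀ of the total.
Σ 10^(L/10) = 10^(88/10) + 10^(88/10) + 10^(85/10) = 1.578e+09.
L_total = 10·log₁₀(1.578e+09) = 91.98 dB.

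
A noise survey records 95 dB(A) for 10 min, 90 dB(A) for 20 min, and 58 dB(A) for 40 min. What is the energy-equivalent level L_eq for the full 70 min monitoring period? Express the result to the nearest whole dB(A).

Weight each interval's intensity by its duration and average over T = 70 min:
Σ tᵢ·10^(Lᵢ/10) = 10·10^(95/10) + 20·10^(90/10) + 40·10^(58/10) = 5.165e+10.
L_eq = 10·log₁₀(5.165e+10/70) = 88.68 dB(A).

89 dB(A)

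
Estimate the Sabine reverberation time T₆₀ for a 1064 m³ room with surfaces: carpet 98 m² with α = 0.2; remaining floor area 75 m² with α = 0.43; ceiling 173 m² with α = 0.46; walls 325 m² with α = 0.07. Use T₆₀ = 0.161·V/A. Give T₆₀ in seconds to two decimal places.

1.11 s

Summing Sᵢαᵢ: 98·0.2 + 75·0.43 + 173·0.46 + 325·0.07 = 154.18 m².
T₆₀ = 0.161 × 1064 / 154.18 = 1.111 s.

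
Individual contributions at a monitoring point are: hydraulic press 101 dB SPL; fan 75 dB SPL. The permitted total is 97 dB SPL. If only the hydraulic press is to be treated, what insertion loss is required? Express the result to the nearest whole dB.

Fixed contribution from the other source: Σ 10^(L/10) = 10^(75/10) = 3.162e+07 (75.00 dB SPL).
The limit corresponds to 10^(97/10) = 5.012e+09; subtracting the fixed part leaves 4.980e+09 for the hydraulic press, i.e. 96.97 dB SPL.
Required insertion loss = 101 − 96.97 = 4.03 dB.

4 dB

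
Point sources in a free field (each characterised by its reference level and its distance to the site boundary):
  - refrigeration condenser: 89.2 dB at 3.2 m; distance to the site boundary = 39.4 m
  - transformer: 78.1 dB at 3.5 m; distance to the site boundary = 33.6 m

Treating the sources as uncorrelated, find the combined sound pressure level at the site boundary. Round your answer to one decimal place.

67.9 dB

Propagate each source to the receiver with L = L_ref − 20·log₁₀(r/r_ref), then add intensities.
refrigeration condenser: 89.2 − 20·log₁₀(39.4/3.2) = 89.2 − 21.81 = 67.39 dB.
transformer: 78.1 − 20·log₁₀(33.6/3.5) = 78.1 − 19.65 = 58.45 dB.
Σ 10^(L/10) = 6.187e+06 → L_total = 10·log₁₀(6.187e+06) = 67.91 dB.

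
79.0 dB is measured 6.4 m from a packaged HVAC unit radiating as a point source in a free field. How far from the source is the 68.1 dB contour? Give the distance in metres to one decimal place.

For a point source L₁ − L₂ = 20·log₁₀(r₂/r₁), so r₂ = r₁·10^((L₁−L₂)/20).
r₂ = 6.4·10^((79.0−68.1)/20) = 6.4·10^(10.9/20) = 22.45 m.

22.4 m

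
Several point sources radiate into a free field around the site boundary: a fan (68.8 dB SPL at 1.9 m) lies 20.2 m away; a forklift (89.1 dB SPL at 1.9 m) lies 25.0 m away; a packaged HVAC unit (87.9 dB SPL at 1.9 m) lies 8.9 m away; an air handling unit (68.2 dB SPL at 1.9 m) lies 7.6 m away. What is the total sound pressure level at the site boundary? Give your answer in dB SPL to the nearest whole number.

First find each source's level at the receiver (point-source: −20·log₁₀(r/r_ref)), then combine on an intensity basis.
fan: 68.8 − 20·log₁₀(20.2/1.9) = 68.8 − 20.53 = 48.27 dB SPL.
forklift: 89.1 − 20·log₁₀(25.0/1.9) = 89.1 − 22.38 = 66.72 dB SPL.
packaged HVAC unit: 87.9 − 20·log₁₀(8.9/1.9) = 87.9 − 13.41 = 74.49 dB SPL.
air handling unit: 68.2 − 20·log₁₀(7.6/1.9) = 68.2 − 12.04 = 56.16 dB SPL.
Σ 10^(L/10) = 3.328e+07 → L_total = 10·log₁₀(3.328e+07) = 75.22 dB SPL.

75 dB SPL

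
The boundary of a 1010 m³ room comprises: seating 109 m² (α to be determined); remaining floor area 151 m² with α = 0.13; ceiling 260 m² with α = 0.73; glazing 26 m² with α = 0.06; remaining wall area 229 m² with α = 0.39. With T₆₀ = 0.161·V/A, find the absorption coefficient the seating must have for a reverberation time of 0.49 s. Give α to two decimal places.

0.29

From T₆₀ = 0.161·V/A, the target T₆₀ = 0.49 s needs A = 0.161·1010/0.49 = 331.86 m².
Absorption from the other surfaces = 151·0.13 + 260·0.73 + 26·0.06 + 229·0.39 = 300.30 m², so the seating must supply 31.56 m² over 109 m².
α = 31.56/109 = 0.290.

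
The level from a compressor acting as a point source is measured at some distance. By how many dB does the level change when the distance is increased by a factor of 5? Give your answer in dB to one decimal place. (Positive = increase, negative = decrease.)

Point-source spreading: ΔL = −20·log₁₀(r₂/r₁).
ΔL = −20·log₁₀(5) = -13.98 dB.

-14.0 dB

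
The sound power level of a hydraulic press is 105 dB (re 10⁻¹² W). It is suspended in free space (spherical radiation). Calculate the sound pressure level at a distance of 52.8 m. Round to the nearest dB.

60 dB

Free-field spherical radiation: L_p = L_w − 10·log₁₀(4π·r²), r = 52.8 m.
4π·r² = 3.503e+04 m², 10·log₁₀ of that is 45.445 dB.
L_p = 105 − 45.445 = 59.56 dB.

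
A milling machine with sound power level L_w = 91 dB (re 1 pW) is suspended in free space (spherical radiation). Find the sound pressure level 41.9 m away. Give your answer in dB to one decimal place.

47.6 dB

Free-field spherical radiation: L_p = L_w − 10·log₁₀(4π·r²), r = 41.9 m.
4π·r² = 2.206e+04 m², 10·log₁₀ of that is 43.436 dB.
L_p = 91 − 43.436 = 47.56 dB.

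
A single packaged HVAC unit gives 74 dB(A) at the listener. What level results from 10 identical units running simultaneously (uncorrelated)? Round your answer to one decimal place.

N identical incoherent sources raise the level by 10·log₁₀ N.
L_total = 74 + 10·log₁₀(10) = 74 + 10.000 = 84.00 dB(A).

84.0 dB(A)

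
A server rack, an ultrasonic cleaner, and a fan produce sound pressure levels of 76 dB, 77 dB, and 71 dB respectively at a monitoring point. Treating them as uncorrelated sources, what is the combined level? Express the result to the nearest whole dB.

Incoherent sources combine by intensity addition: L_total = 10·log₁₀(Σ 10^(L_i/10)).
Σ 10^(L/10) = 10^(76/10) + 10^(77/10) + 10^(71/10) = 1.025e+08.
L_total = 10·log₁₀(1.025e+08) = 80.11 dB.

80 dB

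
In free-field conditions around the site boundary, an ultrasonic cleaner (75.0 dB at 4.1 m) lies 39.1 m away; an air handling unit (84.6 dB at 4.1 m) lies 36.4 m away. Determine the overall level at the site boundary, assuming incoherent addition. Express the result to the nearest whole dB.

Apply inverse-square spreading to bring every level to the receiver, then sum 10^(L/10).
ultrasonic cleaner: 75.0 − 20·log₁₀(39.1/4.1) = 75.0 − 19.59 = 55.41 dB.
air handling unit: 84.6 − 20·log₁₀(36.4/4.1) = 84.6 − 18.97 = 65.63 dB.
Σ 10^(L/10) = 4.007e+06 → L_total = 10·log₁₀(4.007e+06) = 66.03 dB.

66 dB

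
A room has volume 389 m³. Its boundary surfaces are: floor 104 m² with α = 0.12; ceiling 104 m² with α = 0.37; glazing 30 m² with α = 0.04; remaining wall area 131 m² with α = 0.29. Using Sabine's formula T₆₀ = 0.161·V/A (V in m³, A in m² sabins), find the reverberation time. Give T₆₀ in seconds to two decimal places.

Total absorption A = 104·0.12 + 104·0.37 + 30·0.04 + 131·0.29 = 90.15 m² sabins.
T₆₀ = 0.161 × 389 / 90.15 = 0.695 s.

0.69 s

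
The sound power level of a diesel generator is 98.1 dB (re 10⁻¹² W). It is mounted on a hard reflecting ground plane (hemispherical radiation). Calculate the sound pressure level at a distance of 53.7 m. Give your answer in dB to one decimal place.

Free-field hemispherical radiation: L_p = L_w − 10·log₁₀(2π·r²), r = 53.7 m.
2π·r² = 1.812e+04 m², 10·log₁₀ of that is 42.581 dB.
L_p = 98.1 − 42.581 = 55.52 dB.

55.5 dB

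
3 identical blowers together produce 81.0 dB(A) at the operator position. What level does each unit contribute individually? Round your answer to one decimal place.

76.2 dB(A)

3 equal contributions raise the level by 10·log₁₀ 3 = 4.771 dB, so each unit alone gives 81.0 − 4.771.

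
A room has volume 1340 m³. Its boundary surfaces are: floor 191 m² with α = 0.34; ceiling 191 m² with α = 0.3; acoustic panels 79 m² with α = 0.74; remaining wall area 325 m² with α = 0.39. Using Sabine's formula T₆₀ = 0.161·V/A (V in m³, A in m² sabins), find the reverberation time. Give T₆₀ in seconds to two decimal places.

0.70 s

A = Σ Sᵢαᵢ = 191·0.34 + 191·0.3 + 79·0.74 + 325·0.39 = 307.45 m².
T₆₀ = 0.161·V/A = 0.161·1340/307.45 = 0.702 s.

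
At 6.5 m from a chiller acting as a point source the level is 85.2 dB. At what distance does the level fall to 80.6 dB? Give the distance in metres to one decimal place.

11.0 m

Point-source spreading drops the level by 20·log₁₀(r₂/r₁); inverting, r₂/r₁ = 10^(ΔL/20).
r₂ = 6.5·10^((85.2−80.6)/20) = 6.5·10^(4.6/20) = 11.04 m.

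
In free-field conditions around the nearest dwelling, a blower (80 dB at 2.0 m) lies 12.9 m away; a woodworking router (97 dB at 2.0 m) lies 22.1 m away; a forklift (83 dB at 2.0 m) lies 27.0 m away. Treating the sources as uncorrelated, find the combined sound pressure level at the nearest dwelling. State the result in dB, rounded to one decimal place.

76.5 dB

Propagate each source to the receiver with L = L_ref − 20·log₁₀(r/r_ref), then add intensities.
blower: 80 − 20·log₁₀(12.9/2.0) = 80 − 16.19 = 63.81 dB.
woodworking router: 97 − 20·log₁₀(22.1/2.0) = 97 − 20.87 = 76.13 dB.
forklift: 83 − 20·log₁₀(27.0/2.0) = 83 − 22.61 = 60.39 dB.
Σ 10^(L/10) = 4.454e+07 → L_total = 10·log₁₀(4.454e+07) = 76.49 dB.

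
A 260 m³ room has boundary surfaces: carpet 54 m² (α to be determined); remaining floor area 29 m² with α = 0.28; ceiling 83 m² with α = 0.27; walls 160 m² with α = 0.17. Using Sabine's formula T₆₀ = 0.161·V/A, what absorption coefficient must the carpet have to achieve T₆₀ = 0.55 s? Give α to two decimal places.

Required total absorption A = 0.161·260/0.55 = 76.11 m².
Absorption from the other surfaces = 29·0.28 + 83·0.27 + 160·0.17 = 57.73 m², so the carpet must supply 18.38 m² over 54 m².
α = 18.38/54 = 0.340.

0.34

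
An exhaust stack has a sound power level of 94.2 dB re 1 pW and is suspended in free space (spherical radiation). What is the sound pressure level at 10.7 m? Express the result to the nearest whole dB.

L_p = L_w − 10·log₁₀(4π·r²) with r = 10.7 m.
4π·r² = 1439 m², 10·log₁₀ of that is 31.580 dB.
L_p = 94.2 − 31.580 = 62.62 dB.

63 dB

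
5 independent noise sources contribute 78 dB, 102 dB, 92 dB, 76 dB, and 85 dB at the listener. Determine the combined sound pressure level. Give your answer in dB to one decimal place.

Incoherent sources combine by intensity addition: L_total = 10·log₁₀(Σ 10^(L_i/10)).
Σ 10^(L/10) = 10^(78/10) + 10^(102/10) + 10^(92/10) + 10^(76/10) + 10^(85/10) = 1.785e+10.
L_total = 10·log₁₀(1.785e+10) = 102.52 dB.

102.5 dB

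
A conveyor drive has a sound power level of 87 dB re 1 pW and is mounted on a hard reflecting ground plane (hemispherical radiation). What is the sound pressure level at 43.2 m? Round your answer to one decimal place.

46.3 dB

L_p = L_w − 10·log₁₀(2π·r²) with r = 43.2 m.
2π·r² = 1.173e+04 m², 10·log₁₀ of that is 40.691 dB.
L_p = 87 − 40.691 = 46.31 dB.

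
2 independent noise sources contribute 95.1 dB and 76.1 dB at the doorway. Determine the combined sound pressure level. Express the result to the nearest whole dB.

For uncorrelated sources the intensities add, so convert each level to linear form, sum, and take 10·log₁₀ of the total.
Σ 10^(L/10) = 10^(95.1/10) + 10^(76.1/10) = 3.277e+09.
L_total = 10·log₁₀(3.277e+09) = 95.15 dB.

95 dB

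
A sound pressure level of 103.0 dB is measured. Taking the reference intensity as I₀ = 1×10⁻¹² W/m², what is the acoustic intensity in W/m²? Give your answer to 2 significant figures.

0.020 W/m²

I = I₀·10^(L/10) = 10⁻¹² × 10^(103.0/10) = 10^(-1.700).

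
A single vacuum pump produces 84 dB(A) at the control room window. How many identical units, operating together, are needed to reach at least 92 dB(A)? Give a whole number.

7

N identical sources give L₁ + 10·log₁₀ N, so require 10·log₁₀ N ≥ 92 − 84 = 8.0 dB.
N ≥ 10^(8.0/10) = 6.310, so N = 7.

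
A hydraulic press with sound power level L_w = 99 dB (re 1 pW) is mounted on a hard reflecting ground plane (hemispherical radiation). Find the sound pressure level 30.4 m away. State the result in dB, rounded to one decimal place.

61.4 dB

L_p = L_w − 10·log₁₀(2π·r²) with r = 30.4 m.
2π·r² = 5807 m², 10·log₁₀ of that is 37.639 dB.
L_p = 99 − 37.639 = 61.36 dB.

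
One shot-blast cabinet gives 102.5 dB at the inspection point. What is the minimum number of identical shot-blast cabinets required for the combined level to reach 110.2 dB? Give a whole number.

6

N identical sources give L₁ + 10·log₁₀ N, so require 10·log₁₀ N ≥ 110.2 − 102.5 = 7.7 dB.
N ≥ 10^(7.7/10) = 5.888, so N = 6.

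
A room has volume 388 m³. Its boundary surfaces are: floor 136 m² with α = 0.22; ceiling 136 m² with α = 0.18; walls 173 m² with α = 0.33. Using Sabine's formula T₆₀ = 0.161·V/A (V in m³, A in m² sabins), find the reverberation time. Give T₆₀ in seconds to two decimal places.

0.56 s

Summing Sᵢαᵢ: 136·0.22 + 136·0.18 + 173·0.33 = 111.49 m².
T₆₀ = 0.161 × 388 / 111.49 = 0.560 s.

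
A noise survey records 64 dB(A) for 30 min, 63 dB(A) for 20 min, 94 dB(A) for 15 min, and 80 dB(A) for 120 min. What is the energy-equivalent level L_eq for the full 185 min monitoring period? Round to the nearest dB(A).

Weight each interval's intensity by its duration and average over T = 185 min:
Σ tᵢ·10^(Lᵢ/10) = 30·10^(64/10) + 20·10^(63/10) + 15·10^(94/10) + 120·10^(80/10) = 4.979e+10.
L_eq = 10·log₁₀(4.979e+10/185) = 84.30 dB(A).

84 dB(A)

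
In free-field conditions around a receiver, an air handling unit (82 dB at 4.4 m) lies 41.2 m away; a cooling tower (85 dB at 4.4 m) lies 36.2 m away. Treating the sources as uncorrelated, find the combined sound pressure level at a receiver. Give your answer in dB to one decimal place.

68.1 dB

Propagate each source to the receiver with L = L_ref − 20·log₁₀(r/r_ref), then add intensities.
air handling unit: 82 − 20·log₁₀(41.2/4.4) = 82 − 19.43 = 62.57 dB.
cooling tower: 85 − 20·log₁₀(36.2/4.4) = 85 − 18.31 = 66.69 dB.
Σ 10^(L/10) = 6.479e+06 → L_total = 10·log₁₀(6.479e+06) = 68.12 dB.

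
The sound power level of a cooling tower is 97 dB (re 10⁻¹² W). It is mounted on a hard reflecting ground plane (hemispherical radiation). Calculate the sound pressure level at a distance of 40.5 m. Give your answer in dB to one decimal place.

56.9 dB

L_p = L_w − 10·log₁₀(2π·r²) with r = 40.5 m.
2π·r² = 1.031e+04 m², 10·log₁₀ of that is 40.131 dB.
L_p = 97 − 40.131 = 56.87 dB.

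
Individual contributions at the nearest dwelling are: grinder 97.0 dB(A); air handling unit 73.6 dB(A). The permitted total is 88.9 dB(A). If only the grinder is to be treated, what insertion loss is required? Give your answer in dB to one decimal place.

8.2 dB

The untreated sources together contribute 10^(73.6/10) = 2.291e+07, i.e. 73.60 dB(A).
To meet 88.9 dB(A) overall, the treated grinder may contribute at most 10^(88.9/10) − 2.291e+07 = 7.533e+08, i.e. 88.77 dB(A).
Required insertion loss = 97.0 − 88.77 = 8.23 dB.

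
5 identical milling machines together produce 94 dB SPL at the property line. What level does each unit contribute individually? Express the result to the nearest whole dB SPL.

Dividing the total intensity by 5 lowers the level by 10·log₁₀ 5 = 6.990 dB: L₁ = 94 − 6.990.

87 dB SPL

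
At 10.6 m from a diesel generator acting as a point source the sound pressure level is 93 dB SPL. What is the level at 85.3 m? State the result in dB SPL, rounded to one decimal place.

Spherical spreading from a point source gives a 20·log₁₀(r₂/r₁) drop.
L₂ = 93 − 20·log₁₀(85.3/10.6) = 93 − 18.113 = 74.89 dB SPL.

74.9 dB SPL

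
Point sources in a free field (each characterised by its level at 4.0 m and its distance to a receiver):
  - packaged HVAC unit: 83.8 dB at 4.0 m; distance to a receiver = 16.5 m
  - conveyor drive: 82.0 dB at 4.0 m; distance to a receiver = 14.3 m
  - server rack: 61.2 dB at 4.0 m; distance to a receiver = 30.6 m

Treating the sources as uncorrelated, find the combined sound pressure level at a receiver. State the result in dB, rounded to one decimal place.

74.2 dB

Apply inverse-square spreading to bring every level to the receiver, then sum 10^(L/10).
packaged HVAC unit: 83.8 − 20·log₁₀(16.5/4.0) = 83.8 − 12.31 = 71.49 dB.
conveyor drive: 82.0 − 20·log₁₀(14.3/4.0) = 82.0 − 11.07 = 70.93 dB.
server rack: 61.2 − 20·log₁₀(30.6/4.0) = 61.2 − 17.67 = 43.53 dB.
Σ 10^(L/10) = 2.652e+07 → L_total = 10·log₁₀(2.652e+07) = 74.24 dB.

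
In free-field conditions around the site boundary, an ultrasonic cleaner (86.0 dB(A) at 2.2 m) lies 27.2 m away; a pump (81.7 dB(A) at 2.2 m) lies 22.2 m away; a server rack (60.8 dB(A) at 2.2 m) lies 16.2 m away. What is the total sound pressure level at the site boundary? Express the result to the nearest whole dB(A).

66 dB(A)

Propagate each source to the receiver with L = L_ref − 20·log₁₀(r/r_ref), then add intensities.
ultrasonic cleaner: 86.0 − 20·log₁₀(27.2/2.2) = 86.0 − 21.84 = 64.16 dB(A).
pump: 81.7 − 20·log₁₀(22.2/2.2) = 81.7 − 20.08 = 61.62 dB(A).
server rack: 60.8 − 20·log₁₀(16.2/2.2) = 60.8 − 17.34 = 43.46 dB(A).
Σ 10^(L/10) = 4.079e+06 → L_total = 10·log₁₀(4.079e+06) = 66.11 dB(A).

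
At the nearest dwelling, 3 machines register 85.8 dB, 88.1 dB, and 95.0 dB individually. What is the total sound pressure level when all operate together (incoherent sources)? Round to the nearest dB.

For uncorrelated sources the intensities add, so convert each level to linear form, sum, and take 10·log₁₀ of the total.
Σ 10^(L/10) = 10^(85.8/10) + 10^(88.1/10) + 10^(95.0/10) = 4.188e+09.
L_total = 10·log₁₀(4.188e+09) = 96.22 dB.

96 dB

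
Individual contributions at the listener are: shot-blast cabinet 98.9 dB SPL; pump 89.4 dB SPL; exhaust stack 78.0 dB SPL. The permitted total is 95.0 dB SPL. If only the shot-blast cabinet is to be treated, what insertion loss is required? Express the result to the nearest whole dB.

5 dB

Fixed contribution from the other sources: Σ 10^(L/10) = 10^(89.4/10) + 10^(78.0/10) = 9.341e+08 (89.70 dB SPL).
The limit corresponds to 10^(95.0/10) = 3.162e+09; subtracting the fixed part leaves 2.228e+09 for the shot-blast cabinet, i.e. 93.48 dB SPL.
So the shot-blast cabinet must be reduced from 98.9 to 93.48 dB SPL: IL = 5.42 dB.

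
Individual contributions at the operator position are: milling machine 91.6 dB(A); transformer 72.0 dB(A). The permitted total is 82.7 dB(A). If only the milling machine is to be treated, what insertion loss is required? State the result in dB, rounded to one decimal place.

Everything except the milling machine sums to 10^(72.0/10) = 1.585e+07 in linear terms, 72.00 dB(A).
To meet 82.7 dB(A) overall, the treated milling machine may contribute at most 10^(82.7/10) − 1.585e+07 = 1.704e+08, i.e. 82.31 dB(A).
Required insertion loss = 91.6 − 82.31 = 9.29 dB.

9.3 dB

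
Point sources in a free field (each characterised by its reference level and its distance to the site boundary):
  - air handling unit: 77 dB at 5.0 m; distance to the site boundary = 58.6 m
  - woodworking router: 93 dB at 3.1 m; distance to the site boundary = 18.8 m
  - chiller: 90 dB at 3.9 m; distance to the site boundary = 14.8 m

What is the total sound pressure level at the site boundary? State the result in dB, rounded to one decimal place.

80.9 dB

First find each source's level at the receiver (point-source: −20·log₁₀(r/r_ref)), then combine on an intensity basis.
air handling unit: 77 − 20·log₁₀(58.6/5.0) = 77 − 21.38 = 55.62 dB.
woodworking router: 93 − 20·log₁₀(18.8/3.1) = 93 − 15.66 = 77.34 dB.
chiller: 90 − 20·log₁₀(14.8/3.9) = 90 − 11.58 = 78.42 dB.
Σ 10^(L/10) = 1.241e+08 → L_total = 10·log₁₀(1.241e+08) = 80.94 dB.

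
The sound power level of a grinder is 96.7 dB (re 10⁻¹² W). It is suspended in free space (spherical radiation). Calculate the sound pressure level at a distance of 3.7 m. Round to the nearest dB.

The power spreads over a sphere of area 4π·r², so L_p = L_w − 10·log₁₀(4π·r²).
4π·r² = 172 m², 10·log₁₀ of that is 22.356 dB.
L_p = 96.7 − 22.356 = 74.34 dB.

74 dB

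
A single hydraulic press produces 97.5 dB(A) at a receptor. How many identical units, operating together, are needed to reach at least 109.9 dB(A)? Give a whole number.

18

The shortfall is 109.9 − 97.5 = 12.4 dB, and N units add 10·log₁₀ N, so need 10·log₁₀ N ≥ 12.4.
N ≥ 10^(12.4/10) = 17.378, so N = 18.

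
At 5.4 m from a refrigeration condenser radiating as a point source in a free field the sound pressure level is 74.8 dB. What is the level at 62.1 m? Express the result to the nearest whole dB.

54 dB

Point-source attenuation: ΔL = 20·log₁₀(r₂/r₁) = 20·log₁₀(62.1/5.4) = 21.214 dB.
L₂ = 74.8 − 20·log₁₀(62.1/5.4) = 74.8 − 21.214 = 53.59 dB.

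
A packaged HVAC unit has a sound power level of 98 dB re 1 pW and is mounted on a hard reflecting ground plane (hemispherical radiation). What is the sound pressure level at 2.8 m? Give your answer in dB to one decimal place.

81.1 dB

L_p = L_w − 10·log₁₀(2π·r²) with r = 2.8 m.
2π·r² = 49.26 m², 10·log₁₀ of that is 16.925 dB.
L_p = 98 − 16.925 = 81.08 dB.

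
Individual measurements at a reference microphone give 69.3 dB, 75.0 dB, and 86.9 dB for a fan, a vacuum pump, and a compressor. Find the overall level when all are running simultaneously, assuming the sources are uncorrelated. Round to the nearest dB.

87 dB

For uncorrelated sources the intensities add, so convert each level to linear form, sum, and take 10·log₁₀ of the total.
Σ 10^(L/10) = 10^(69.3/10) + 10^(75.0/10) + 10^(86.9/10) = 5.299e+08.
L_total = 10·log₁₀(5.299e+08) = 87.24 dB.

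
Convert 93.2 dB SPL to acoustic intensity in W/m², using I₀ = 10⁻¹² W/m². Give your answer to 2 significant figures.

0.0021 W/m²

L = 10·log₁₀(I/I₀) ⇒ I = I₀·10^(L/10) = 10⁻¹² × 10^9.32.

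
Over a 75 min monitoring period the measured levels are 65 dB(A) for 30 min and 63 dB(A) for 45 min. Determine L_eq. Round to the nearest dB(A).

64 dB(A)

The energy average is taken in the linear domain: L_eq = 10·log₁₀[(Σ tᵢ·10^(Lᵢ/10))/T], T = 75 min.
Σ tᵢ·10^(Lᵢ/10) = 30·10^(65/10) + 45·10^(63/10) = 1.847e+08.
L_eq = 10·log₁₀(1.847e+08/75) = 63.91 dB(A).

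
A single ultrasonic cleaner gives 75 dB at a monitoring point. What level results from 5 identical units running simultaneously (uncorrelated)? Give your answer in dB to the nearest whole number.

With 5 equal, uncorrelated contributions the intensity is 5× that of one unit, giving a rise of 10·log₁₀ 5.
L_total = 75 + 10·log₁₀(5) = 75 + 6.990 = 81.99 dB.

82 dB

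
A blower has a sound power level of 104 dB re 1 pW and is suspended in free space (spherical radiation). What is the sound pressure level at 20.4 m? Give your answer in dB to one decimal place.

Free-field spherical radiation: L_p = L_w − 10·log₁₀(4π·r²), r = 20.4 m.
4π·r² = 5230 m², 10·log₁₀ of that is 37.185 dB.
L_p = 104 − 37.185 = 66.82 dB.

66.8 dB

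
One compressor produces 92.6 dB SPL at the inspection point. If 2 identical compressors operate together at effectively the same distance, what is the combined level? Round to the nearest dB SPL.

With 2 equal, uncorrelated contributions the intensity is 2× that of one unit, giving a rise of 10·log₁₀ 2.
L_total = 92.6 + 10·log₁₀(2) = 92.6 + 3.010 = 95.61 dB SPL.

96 dB SPL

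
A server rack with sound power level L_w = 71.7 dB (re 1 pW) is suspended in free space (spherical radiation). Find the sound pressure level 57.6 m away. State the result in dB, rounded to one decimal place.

25.5 dB

Free-field spherical radiation: L_p = L_w − 10·log₁₀(4π·r²), r = 57.6 m.
4π·r² = 4.169e+04 m², 10·log₁₀ of that is 46.201 dB.
L_p = 71.7 − 46.201 = 25.50 dB.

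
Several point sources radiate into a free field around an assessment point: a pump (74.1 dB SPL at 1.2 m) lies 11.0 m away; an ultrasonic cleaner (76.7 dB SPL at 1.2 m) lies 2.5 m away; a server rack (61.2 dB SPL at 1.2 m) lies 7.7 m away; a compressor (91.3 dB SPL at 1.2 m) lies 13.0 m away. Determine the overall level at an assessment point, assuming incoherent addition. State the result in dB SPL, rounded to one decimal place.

73.5 dB SPL

Propagate each source to the receiver with L = L_ref − 20·log₁₀(r/r_ref), then add intensities.
pump: 74.1 − 20·log₁₀(11.0/1.2) = 74.1 − 19.24 = 54.86 dB SPL.
ultrasonic cleaner: 76.7 − 20·log₁₀(2.5/1.2) = 76.7 − 6.38 = 70.32 dB SPL.
server rack: 61.2 − 20·log₁₀(7.7/1.2) = 61.2 − 16.15 = 45.05 dB SPL.
compressor: 91.3 − 20·log₁₀(13.0/1.2) = 91.3 − 20.70 = 70.60 dB SPL.
Σ 10^(L/10) = 2.261e+07 → L_total = 10·log₁₀(2.261e+07) = 73.54 dB SPL.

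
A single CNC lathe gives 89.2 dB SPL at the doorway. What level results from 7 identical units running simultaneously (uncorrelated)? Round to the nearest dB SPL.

L_total = L₁ + 10·log₁₀ N for N identical incoherent sources.
L_total = 89.2 + 10·log₁₀(7) = 89.2 + 8.451 = 97.65 dB SPL.

98 dB SPL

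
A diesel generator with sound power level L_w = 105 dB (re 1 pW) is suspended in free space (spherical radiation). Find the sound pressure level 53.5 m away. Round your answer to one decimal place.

L_p = L_w − 10·log₁₀(4π·r²) with r = 53.5 m.
4π·r² = 3.597e+04 m², 10·log₁₀ of that is 45.559 dB.
L_p = 105 − 45.559 = 59.44 dB.

59.4 dB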